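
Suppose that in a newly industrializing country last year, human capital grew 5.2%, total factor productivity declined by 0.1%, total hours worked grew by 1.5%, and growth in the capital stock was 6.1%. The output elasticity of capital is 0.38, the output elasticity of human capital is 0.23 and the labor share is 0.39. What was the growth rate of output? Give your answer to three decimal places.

3.999%

Labor's share = 1 − 0.38 − 0.23 = 0.39.
The capital stock: 0.38 × 6.1 = 2.318 pp.
Human capital: 0.23 × 5.2 = 1.196 pp.
Total hours worked: 0.39 × 1.5 = 0.585 pp.
Output growth = -0.1 + 4.099 = 3.999%.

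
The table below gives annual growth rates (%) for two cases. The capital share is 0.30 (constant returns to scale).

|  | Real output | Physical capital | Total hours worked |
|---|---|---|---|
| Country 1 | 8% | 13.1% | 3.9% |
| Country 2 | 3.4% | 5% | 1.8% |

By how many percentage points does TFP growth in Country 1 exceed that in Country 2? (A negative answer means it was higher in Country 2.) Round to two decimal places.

Labor's share = 1 − 0.3 = 0.7.
Country 1: TFP = 8 − 3.93 − 2.73 = 1.34%.
Country 2: TFP = 3.4 − 1.5 − 1.26 = 0.64%.
Difference = 1.34 − (0.64) = 0.7 pp.

0.70 percentage points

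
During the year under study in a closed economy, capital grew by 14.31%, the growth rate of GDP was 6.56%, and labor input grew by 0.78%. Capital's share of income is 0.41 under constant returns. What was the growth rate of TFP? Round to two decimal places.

TFP grew 0.23%.

Labor's share = 1 − 0.41 = 0.59.
Capital: 0.41 × 14.31 = 5.8671 pp.
Labor input: 0.59 × 0.78 = 0.4602 pp.
TFP growth = 6.56 − 6.3273 = 0.2327%.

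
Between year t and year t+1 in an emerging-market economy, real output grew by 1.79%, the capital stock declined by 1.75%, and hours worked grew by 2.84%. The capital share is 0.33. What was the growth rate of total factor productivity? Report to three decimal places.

Total factor productivity growth was 0.465%.

Labor's share = 1 − 0.33 = 0.67.
The capital stock: 0.33 × (-1.75) = -0.5775 pp.
Hours worked: 0.67 × 2.84 = 1.9028 pp.
TFP growth = 1.79 − 1.3253 = 0.4647%.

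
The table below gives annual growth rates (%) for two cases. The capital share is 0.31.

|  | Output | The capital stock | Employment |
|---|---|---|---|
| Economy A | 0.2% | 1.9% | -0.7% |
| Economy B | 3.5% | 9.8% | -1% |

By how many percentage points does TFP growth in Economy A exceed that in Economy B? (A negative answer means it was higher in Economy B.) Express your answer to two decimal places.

Labor's share = 1 − 0.31 = 0.69.
Economy A: TFP = 0.2 − 0.589 + 0.483 = 0.094%.
Economy B: TFP = 3.5 − 3.038 + 0.69 = 1.152%.
Difference = 0.094 − (1.152) = -1.058 pp.

-1.06 percentage points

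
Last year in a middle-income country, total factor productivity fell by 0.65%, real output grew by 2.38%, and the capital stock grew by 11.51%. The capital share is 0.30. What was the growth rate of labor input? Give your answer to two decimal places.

-0.60%

Labor's share = 1 − 0.3 = 0.7.
gY = gA + 0.3×11.51 + 0.7×g.
0.7×g = 2.38 + 0.65 − 3.453 = -0.423.
g = -0.423 / 0.7 = -0.6043%.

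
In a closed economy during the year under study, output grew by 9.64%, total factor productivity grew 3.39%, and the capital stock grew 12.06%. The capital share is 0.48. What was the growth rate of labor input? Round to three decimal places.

0.887%

Labor's share = 1 − 0.48 = 0.52.
gY = gA + 0.48×12.06 + 0.52×g.
0.52×g = 9.64 − 3.39 − 5.7888 = 0.4612.
g = 0.4612 / 0.52 = 0.88692%.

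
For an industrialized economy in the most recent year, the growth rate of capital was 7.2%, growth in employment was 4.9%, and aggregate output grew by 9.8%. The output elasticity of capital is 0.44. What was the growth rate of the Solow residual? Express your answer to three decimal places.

Labor's share = 1 − 0.44 = 0.56.
Capital: 0.44 × 7.2 = 3.168 pp.
Employment: 0.56 × 4.9 = 2.744 pp.
TFP growth = 9.8 − 5.912 = 3.888%.

3.888%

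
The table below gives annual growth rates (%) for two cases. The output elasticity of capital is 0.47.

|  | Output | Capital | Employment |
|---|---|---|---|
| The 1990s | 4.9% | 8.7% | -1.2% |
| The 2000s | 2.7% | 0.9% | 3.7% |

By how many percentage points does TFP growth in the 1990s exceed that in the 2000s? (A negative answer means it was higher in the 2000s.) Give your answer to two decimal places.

1.13 percentage points

Labor's share = 1 − 0.47 = 0.53.
The 1990s: TFP = 4.9 − 4.089 + 0.636 = 1.447%.
The 2000s: TFP = 2.7 − 0.423 − 1.961 = 0.316%.
Difference = 1.447 − (0.316) = 1.131 pp.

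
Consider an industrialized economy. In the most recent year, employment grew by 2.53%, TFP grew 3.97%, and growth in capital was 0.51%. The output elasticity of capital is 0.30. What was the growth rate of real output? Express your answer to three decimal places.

Labor's share = 1 − 0.3 = 0.7.
Capital: 0.3 × 0.51 = 0.153 pp.
Employment: 0.7 × 2.53 = 1.771 pp.
Output growth = 3.97 + 1.924 = 5.894%.

Real output grew 5.894%.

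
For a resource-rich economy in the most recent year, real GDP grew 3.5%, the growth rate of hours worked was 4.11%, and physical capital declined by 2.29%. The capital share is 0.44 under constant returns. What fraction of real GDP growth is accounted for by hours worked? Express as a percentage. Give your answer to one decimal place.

Labor's share = 1 − 0.44 = 0.56.
Hours worked contributed 0.56 × 4.11 = 2.3016 pp.
Share of growth = 2.3016 / 3.5 × 100 = 65.76%.

65.8%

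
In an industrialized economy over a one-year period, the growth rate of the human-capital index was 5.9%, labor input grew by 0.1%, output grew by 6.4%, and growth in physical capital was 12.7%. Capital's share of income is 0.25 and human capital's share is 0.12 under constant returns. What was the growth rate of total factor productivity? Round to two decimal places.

Labor's share = 1 − 0.25 − 0.12 = 0.63.
Physical capital: 0.25 × 12.7 = 3.175 pp.
The human-capital index: 0.12 × 5.9 = 0.708 pp.
Labor input: 0.63 × 0.1 = 0.063 pp.
TFP growth = 6.4 − 3.946 = 2.454%.

Total factor productivity grew 2.45%.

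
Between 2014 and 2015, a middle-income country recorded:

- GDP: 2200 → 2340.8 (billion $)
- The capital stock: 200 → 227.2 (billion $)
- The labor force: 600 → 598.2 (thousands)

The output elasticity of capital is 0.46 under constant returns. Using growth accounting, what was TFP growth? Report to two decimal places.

0.31%

GDP growth = (2340.8 − 2200) / 2200 = 6.4%.
The capital stock growth = (227.2 − 200) / 200 = 13.6%.
The labor force growth = (598.2 − 600) / 600 = -0.3%.
Labor's share = 1 − 0.46 = 0.54.
The capital stock: 0.46 × 13.6 = 6.256 pp.
The labor force: 0.54 × (-0.3) = -0.162 pp.
TFP growth = 6.4 − 6.094 = 0.306%.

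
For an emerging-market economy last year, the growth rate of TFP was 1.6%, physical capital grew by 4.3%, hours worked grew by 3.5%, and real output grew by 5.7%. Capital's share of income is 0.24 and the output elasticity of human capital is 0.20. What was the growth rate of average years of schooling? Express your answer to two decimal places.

Labor's share = 1 − 0.24 − 0.2 = 0.56.
gY = gA + 0.24×4.3 + 0.56×3.5 + 0.2×g.
0.2×g = 5.7 − 1.6 − 2.992 = 1.108.
g = 1.108 / 0.2 = 5.54%.

Average years of schooling growth was 5.54%.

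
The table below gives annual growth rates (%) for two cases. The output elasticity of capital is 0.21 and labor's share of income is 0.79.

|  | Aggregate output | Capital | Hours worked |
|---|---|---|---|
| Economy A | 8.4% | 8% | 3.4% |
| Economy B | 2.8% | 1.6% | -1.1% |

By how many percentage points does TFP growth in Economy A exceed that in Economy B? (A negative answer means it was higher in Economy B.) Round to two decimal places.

0.70 percentage points

Labor's share = 1 − 0.21 = 0.79.
Economy A: TFP = 8.4 − 1.68 − 2.686 = 4.034%.
Economy B: TFP = 2.8 − 0.336 + 0.869 = 3.333%.
Difference = 4.034 − (3.333) = 0.701 pp.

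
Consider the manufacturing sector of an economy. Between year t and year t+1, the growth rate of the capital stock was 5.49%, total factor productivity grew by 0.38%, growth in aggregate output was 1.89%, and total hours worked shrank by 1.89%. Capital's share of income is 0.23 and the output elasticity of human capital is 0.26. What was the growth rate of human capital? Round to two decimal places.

Labor's share = 1 − 0.23 − 0.26 = 0.51.
gY = gA + 0.23×5.49 + 0.51×(-1.89) + 0.26×g.
0.26×g = 1.89 − 0.38 − 0.2988 = 1.2112.
g = 1.2112 / 0.26 = 4.6585%.

Human capital growth was 4.66%.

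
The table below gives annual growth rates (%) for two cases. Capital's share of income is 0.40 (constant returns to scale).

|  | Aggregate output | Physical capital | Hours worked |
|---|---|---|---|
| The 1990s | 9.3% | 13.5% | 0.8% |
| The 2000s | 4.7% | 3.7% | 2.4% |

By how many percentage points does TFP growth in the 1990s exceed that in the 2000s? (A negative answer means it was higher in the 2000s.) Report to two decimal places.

1.64 percentage points

Labor's share = 1 − 0.4 = 0.6.
The 1990s: TFP = 9.3 − 5.4 − 0.48 = 3.42%.
The 2000s: TFP = 4.7 − 1.48 − 1.44 = 1.78%.
Difference = 3.42 − (1.78) = 1.64 pp.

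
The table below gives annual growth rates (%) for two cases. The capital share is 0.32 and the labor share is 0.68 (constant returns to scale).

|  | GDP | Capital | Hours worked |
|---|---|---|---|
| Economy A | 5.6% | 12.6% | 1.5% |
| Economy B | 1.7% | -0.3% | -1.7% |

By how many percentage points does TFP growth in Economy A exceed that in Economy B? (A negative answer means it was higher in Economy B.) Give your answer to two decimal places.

-2.40 percentage points

Labor's share = 1 − 0.32 = 0.68.
Economy A: TFP = 5.6 − 4.032 − 1.02 = 0.548%.
Economy B: TFP = 1.7 + 0.096 + 1.156 = 2.952%.
Difference = 0.548 − (2.952) = -2.404 pp.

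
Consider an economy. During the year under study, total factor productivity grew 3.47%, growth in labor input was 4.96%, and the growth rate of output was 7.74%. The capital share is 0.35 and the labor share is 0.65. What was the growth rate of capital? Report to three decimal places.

Capital growth was 2.989%.

Labor's share = 1 − 0.35 = 0.65.
gY = gA + 0.65×4.96 + 0.35×g.
0.35×g = 7.74 − 3.47 − 3.224 = 1.046.
g = 1.046 / 0.35 = 2.98857%.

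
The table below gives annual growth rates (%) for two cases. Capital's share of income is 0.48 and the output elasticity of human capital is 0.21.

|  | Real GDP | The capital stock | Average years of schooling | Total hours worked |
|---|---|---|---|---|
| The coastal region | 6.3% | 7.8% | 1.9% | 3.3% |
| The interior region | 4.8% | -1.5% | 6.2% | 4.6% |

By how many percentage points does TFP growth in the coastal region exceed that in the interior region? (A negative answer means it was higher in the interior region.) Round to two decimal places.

Labor's share = 1 − 0.48 − 0.21 = 0.31.
The coastal region: TFP = 6.3 − 3.744 − 0.399 − 1.023 = 1.134%.
The interior region: TFP = 4.8 + 0.72 − 1.302 − 1.426 = 2.792%.
Difference = 1.134 − (2.792) = -1.658 pp.

-1.66 percentage points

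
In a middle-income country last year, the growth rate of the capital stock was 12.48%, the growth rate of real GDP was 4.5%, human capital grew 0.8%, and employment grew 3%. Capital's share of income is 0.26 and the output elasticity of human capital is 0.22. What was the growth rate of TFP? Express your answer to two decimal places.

Labor's share = 1 − 0.26 − 0.22 = 0.52.
The capital stock: 0.26 × 12.48 = 3.2448 pp.
Human capital: 0.22 × 0.8 = 0.176 pp.
Employment: 0.52 × 3 = 1.56 pp.
TFP growth = 4.5 − 4.9808 = -0.4808%.

-0.48%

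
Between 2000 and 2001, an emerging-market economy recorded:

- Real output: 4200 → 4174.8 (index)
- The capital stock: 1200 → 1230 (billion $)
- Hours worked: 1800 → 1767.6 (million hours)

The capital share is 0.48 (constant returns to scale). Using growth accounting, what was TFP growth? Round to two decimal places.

Real output growth = (4174.8 − 4200) / 4200 = -0.6%.
The capital stock growth = (1230 − 1200) / 1200 = 2.5%.
Hours worked growth = (1767.6 − 1800) / 1800 = -1.8%.
Labor's share = 1 − 0.48 = 0.52.
The capital stock: 0.48 × 2.5 = 1.2 pp.
Hours worked: 0.52 × (-1.8) = -0.936 pp.
TFP growth = -0.6 − 0.264 = -0.864%.

-0.86%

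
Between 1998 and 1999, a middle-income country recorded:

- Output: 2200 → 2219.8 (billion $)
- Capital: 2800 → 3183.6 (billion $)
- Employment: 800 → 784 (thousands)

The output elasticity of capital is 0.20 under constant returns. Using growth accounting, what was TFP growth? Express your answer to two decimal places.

Output growth = (2219.8 − 2200) / 2200 = 0.9%.
Capital growth = (3183.6 − 2800) / 2800 = 13.7%.
Employment growth = (784 − 800) / 800 = -2%.
Labor's share = 1 − 0.2 = 0.8.
Capital: 0.2 × 13.7 = 2.74 pp.
Employment: 0.8 × (-2) = -1.6 pp.
TFP growth = 0.9 − 1.14 = -0.24%.

-0.24%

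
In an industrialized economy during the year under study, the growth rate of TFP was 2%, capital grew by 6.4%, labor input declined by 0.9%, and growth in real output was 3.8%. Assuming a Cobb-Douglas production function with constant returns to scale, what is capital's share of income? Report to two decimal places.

gY = gA + α·gK + (1−α)·gL, so gY − gA − gL = α(gK − gL).
3.8 − 2 + 0.9 = α × (6.4 − (-0.9)).
2.7 = 7.3 α, so α = 0.3699.

α = 0.37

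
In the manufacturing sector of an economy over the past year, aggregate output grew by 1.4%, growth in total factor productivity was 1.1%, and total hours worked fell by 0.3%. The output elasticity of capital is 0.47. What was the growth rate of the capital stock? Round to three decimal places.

0.977%

Labor's share = 1 − 0.47 = 0.53.
gY = gA + 0.53×(-0.3) + 0.47×g.
0.47×g = 1.4 − 1.1 + 0.159 = 0.459.
g = 0.459 / 0.47 = 0.9766%.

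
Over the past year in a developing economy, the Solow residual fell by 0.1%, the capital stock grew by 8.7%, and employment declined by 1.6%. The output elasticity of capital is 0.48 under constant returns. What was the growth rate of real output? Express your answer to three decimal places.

Real output growth was 3.244%.

Labor's share = 1 − 0.48 = 0.52.
The capital stock: 0.48 × 8.7 = 4.176 pp.
Employment: 0.52 × (-1.6) = -0.832 pp.
Output growth = -0.1 + 3.344 = 3.244%.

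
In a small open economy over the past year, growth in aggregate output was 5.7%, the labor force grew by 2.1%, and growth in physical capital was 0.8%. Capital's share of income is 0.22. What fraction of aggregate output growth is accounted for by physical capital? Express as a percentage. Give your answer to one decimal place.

Physical capital contributed 0.22 × 0.8 = 0.176 pp.
Share of growth = 0.176 / 5.7 × 100 = 3.088%.

Physical capital accounted for 3.1% of growth.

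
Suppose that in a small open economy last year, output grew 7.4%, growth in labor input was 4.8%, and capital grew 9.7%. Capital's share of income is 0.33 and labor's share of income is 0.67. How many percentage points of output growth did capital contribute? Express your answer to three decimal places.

3.201 percentage points

Contribution = share × growth = 0.33 × 9.7 = 3.201 pp.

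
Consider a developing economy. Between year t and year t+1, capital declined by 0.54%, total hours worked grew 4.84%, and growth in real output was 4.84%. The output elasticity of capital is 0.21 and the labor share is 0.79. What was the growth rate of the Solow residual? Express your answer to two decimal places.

Labor's share = 1 − 0.21 = 0.79.
Capital: 0.21 × (-0.54) = -0.1134 pp.
Total hours worked: 0.79 × 4.84 = 3.8236 pp.
TFP growth = 4.84 − 3.7102 = 1.1298%.

1.13%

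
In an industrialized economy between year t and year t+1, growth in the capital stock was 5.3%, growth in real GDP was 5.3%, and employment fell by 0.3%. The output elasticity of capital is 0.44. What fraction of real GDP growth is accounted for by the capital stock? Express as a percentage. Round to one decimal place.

The capital stock accounted for 44.0% of growth.

The capital stock contributed 0.44 × 5.3 = 2.332 pp.
Share of growth = 2.332 / 5.3 × 100 = 44%.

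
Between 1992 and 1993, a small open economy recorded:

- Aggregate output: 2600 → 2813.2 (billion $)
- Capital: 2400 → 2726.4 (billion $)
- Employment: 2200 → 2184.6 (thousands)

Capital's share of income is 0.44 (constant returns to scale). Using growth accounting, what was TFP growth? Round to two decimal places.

Aggregate output growth = (2813.2 − 2600) / 2600 = 8.2%.
Capital growth = (2726.4 − 2400) / 2400 = 13.6%.
Employment growth = (2184.6 − 2200) / 2200 = -0.7%.
Labor's share = 1 − 0.44 = 0.56.
Capital: 0.44 × 13.6 = 5.984 pp.
Employment: 0.56 × (-0.7) = -0.392 pp.
TFP growth = 8.2 − 5.592 = 2.608%.

2.61%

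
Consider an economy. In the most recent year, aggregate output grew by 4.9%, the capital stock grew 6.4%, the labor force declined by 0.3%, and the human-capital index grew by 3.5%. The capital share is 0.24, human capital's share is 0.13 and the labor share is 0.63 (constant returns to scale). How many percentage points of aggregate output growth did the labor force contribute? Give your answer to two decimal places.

Labor's share = 1 − 0.24 − 0.13 = 0.63.
Contribution = share × growth = 0.63 × (-0.3) = -0.189 pp.

-0.19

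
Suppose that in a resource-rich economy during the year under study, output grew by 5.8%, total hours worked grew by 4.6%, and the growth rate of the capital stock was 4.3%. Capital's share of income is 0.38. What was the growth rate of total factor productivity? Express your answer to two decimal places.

Total factor productivity growth was 1.31%.

Labor's share = 1 − 0.38 = 0.62.
The capital stock: 0.38 × 4.3 = 1.634 pp.
Total hours worked: 0.62 × 4.6 = 2.852 pp.
TFP growth = 5.8 − 4.486 = 1.314%.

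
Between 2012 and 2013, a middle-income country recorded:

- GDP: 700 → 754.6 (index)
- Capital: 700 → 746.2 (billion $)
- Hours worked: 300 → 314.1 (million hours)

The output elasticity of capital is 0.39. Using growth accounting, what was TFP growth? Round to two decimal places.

GDP growth = (754.6 − 700) / 700 = 7.8%.
Capital growth = (746.2 − 700) / 700 = 6.6%.
Hours worked growth = (314.1 − 300) / 300 = 4.7%.
Labor's share = 1 − 0.39 = 0.61.
Capital: 0.39 × 6.6 = 2.574 pp.
Hours worked: 0.61 × 4.7 = 2.867 pp.
TFP growth = 7.8 − 5.441 = 2.359%.

2.36%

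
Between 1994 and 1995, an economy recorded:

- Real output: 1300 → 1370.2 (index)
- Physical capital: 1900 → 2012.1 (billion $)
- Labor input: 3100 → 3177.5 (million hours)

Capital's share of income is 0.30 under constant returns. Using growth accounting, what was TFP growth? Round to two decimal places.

1.88%

Real output growth = (1370.2 − 1300) / 1300 = 5.4%.
Physical capital growth = (2012.1 − 1900) / 1900 = 5.9%.
Labor input growth = (3177.5 − 3100) / 3100 = 2.5%.
Labor's share = 1 − 0.3 = 0.7.
Physical capital: 0.3 × 5.9 = 1.77 pp.
Labor input: 0.7 × 2.5 = 1.75 pp.
TFP growth = 5.4 − 3.52 = 1.88%.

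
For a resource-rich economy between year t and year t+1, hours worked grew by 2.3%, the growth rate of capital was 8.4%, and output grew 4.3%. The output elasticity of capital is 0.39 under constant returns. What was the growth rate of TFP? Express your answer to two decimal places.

-0.38%

Labor's share = 1 − 0.39 = 0.61.
Capital: 0.39 × 8.4 = 3.276 pp.
Hours worked: 0.61 × 2.3 = 1.403 pp.
TFP growth = 4.3 − 4.679 = -0.379%.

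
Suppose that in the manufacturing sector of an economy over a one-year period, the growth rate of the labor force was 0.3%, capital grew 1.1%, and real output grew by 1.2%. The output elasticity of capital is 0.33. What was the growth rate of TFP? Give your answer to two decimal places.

Labor's share = 1 − 0.33 = 0.67.
Capital: 0.33 × 1.1 = 0.363 pp.
The labor force: 0.67 × 0.3 = 0.201 pp.
TFP growth = 1.2 − 0.564 = 0.636%.

0.64%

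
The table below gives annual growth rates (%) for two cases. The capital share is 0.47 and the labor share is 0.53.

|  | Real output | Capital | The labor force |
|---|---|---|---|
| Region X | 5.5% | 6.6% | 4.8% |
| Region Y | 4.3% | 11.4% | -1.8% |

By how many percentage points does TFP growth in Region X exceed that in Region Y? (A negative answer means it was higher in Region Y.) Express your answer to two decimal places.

-0.04 percentage points

Labor's share = 1 − 0.47 = 0.53.
Region X: TFP = 5.5 − 3.102 − 2.544 = -0.146%.
Region Y: TFP = 4.3 − 5.358 + 0.954 = -0.104%.
Difference = -0.146 − (-0.104) = -0.042 pp.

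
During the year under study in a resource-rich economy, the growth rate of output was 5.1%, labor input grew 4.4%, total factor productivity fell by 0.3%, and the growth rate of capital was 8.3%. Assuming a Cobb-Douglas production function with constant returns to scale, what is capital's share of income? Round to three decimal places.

gY = gA + α·gK + (1−α)·gL, so gY − gA − gL = α(gK − gL).
5.1 + 0.3 − 4.4 = α × (8.3 − 4.4).
1 = 3.9 α, so α = 0.25641.

0.256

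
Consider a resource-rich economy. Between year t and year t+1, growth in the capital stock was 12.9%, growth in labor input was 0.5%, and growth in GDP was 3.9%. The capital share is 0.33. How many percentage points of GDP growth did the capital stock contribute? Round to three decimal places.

Contribution = share × growth = 0.33 × 12.9 = 4.257 pp.

4.257 percentage points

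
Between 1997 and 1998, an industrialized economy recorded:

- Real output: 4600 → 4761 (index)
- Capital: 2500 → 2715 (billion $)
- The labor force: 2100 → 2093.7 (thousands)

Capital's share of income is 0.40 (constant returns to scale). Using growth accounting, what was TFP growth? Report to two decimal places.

Real output growth = (4761 − 4600) / 4600 = 3.5%.
Capital growth = (2715 − 2500) / 2500 = 8.6%.
The labor force growth = (2093.7 − 2100) / 2100 = -0.3%.
Labor's share = 1 − 0.4 = 0.6.
Capital: 0.4 × 8.6 = 3.44 pp.
The labor force: 0.6 × (-0.3) = -0.18 pp.
TFP growth = 3.5 − 3.26 = 0.24%.

0.24%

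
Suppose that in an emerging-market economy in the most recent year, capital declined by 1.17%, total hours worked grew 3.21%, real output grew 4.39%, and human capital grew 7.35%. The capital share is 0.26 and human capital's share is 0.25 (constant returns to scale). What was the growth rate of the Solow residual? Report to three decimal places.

Labor's share = 1 − 0.26 − 0.25 = 0.49.
Capital: 0.26 × (-1.17) = -0.3042 pp.
Human capital: 0.25 × 7.35 = 1.8375 pp.
Total hours worked: 0.49 × 3.21 = 1.5729 pp.
TFP growth = 4.39 − 3.1062 = 1.2838%.

1.284%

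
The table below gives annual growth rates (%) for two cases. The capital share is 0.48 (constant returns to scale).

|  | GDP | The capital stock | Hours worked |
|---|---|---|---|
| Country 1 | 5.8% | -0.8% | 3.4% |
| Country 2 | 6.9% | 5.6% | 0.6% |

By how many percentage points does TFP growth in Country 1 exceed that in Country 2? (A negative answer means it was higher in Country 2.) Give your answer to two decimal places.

0.52 percentage points

Labor's share = 1 − 0.48 = 0.52.
Country 1: TFP = 5.8 + 0.384 − 1.768 = 4.416%.
Country 2: TFP = 6.9 − 2.688 − 0.312 = 3.9%.
Difference = 4.416 − (3.9) = 0.516 pp.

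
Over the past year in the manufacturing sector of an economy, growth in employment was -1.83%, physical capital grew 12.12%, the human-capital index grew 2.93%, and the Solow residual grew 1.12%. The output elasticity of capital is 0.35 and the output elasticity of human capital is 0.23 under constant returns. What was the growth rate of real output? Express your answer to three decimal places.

Labor's share = 1 − 0.35 − 0.23 = 0.42.
Physical capital: 0.35 × 12.12 = 4.242 pp.
The human-capital index: 0.23 × 2.93 = 0.6739 pp.
Employment: 0.42 × (-1.83) = -0.7686 pp.
Output growth = 1.12 + 4.1473 = 5.2673%.

5.267%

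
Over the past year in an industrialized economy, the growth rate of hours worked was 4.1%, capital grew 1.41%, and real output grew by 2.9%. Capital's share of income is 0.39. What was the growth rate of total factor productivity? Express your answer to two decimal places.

-0.15%

Labor's share = 1 − 0.39 = 0.61.
Capital: 0.39 × 1.41 = 0.5499 pp.
Hours worked: 0.61 × 4.1 = 2.501 pp.
TFP growth = 2.9 − 3.0509 = -0.1509%.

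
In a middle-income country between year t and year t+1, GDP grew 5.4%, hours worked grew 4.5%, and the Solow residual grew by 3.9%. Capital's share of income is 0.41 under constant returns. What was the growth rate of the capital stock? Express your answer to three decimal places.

Labor's share = 1 − 0.41 = 0.59.
gY = gA + 0.59×4.5 + 0.41×g.
0.41×g = 5.4 − 3.9 − 2.655 = -1.155.
g = -1.155 / 0.41 = -2.81707%.

-2.817%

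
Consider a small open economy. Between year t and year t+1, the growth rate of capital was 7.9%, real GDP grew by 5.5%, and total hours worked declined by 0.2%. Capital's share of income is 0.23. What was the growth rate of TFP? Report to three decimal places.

TFP grew 3.837%.

Labor's share = 1 − 0.23 = 0.77.
Capital: 0.23 × 7.9 = 1.817 pp.
Total hours worked: 0.77 × (-0.2) = -0.154 pp.
TFP growth = 5.5 − 1.663 = 3.837%.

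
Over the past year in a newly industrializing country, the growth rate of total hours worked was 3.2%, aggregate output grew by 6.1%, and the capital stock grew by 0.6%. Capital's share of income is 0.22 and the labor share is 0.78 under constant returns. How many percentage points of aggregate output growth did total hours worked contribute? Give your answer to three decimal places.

2.496 percentage points

Labor's share = 1 − 0.22 = 0.78.
Contribution = share × growth = 0.78 × 3.2 = 2.496 pp.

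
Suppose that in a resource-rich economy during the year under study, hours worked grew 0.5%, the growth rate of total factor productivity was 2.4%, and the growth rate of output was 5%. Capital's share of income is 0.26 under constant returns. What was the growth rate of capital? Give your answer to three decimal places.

Labor's share = 1 − 0.26 = 0.74.
gY = gA + 0.74×0.5 + 0.26×g.
0.26×g = 5 − 2.4 − 0.37 = 2.23.
g = 2.23 / 0.26 = 8.57692%.

8.577%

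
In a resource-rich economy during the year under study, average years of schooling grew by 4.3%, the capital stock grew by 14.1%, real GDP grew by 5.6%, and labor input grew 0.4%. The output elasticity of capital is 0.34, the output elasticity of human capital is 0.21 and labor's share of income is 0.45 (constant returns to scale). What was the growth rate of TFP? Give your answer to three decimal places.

Labor's share = 1 − 0.34 − 0.21 = 0.45.
The capital stock: 0.34 × 14.1 = 4.794 pp.
Average years of schooling: 0.21 × 4.3 = 0.903 pp.
Labor input: 0.45 × 0.4 = 0.18 pp.
TFP growth = 5.6 − 5.877 = -0.277%.

-0.277%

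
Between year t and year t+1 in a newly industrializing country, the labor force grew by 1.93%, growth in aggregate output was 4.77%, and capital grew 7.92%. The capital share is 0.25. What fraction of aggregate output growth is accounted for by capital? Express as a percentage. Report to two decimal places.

Capital contributed 0.25 × 7.92 = 1.98 pp.
Share of growth = 1.98 / 4.77 × 100 = 41.5094%.

Capital accounted for 41.51% of growth.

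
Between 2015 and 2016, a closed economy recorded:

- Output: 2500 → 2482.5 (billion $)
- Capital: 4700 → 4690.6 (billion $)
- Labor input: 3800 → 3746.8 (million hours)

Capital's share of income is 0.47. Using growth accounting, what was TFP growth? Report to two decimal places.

TFP grew 0.14%.

Output growth = (2482.5 − 2500) / 2500 = -0.7%.
Capital growth = (4690.6 − 4700) / 4700 = -0.2%.
Labor input growth = (3746.8 − 3800) / 3800 = -1.4%.
Labor's share = 1 − 0.47 = 0.53.
Capital: 0.47 × (-0.2) = -0.094 pp.
Labor input: 0.53 × (-1.4) = -0.742 pp.
TFP growth = -0.7 + 0.836 = 0.136%.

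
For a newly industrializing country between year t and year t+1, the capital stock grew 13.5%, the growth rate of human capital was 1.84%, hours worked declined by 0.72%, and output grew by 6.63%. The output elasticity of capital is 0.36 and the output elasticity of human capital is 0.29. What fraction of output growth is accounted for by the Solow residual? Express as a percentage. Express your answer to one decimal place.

Labor's share = 1 − 0.36 − 0.29 = 0.35.
The capital stock: 0.36 × 13.5 = 4.86 pp.
Human capital: 0.29 × 1.84 = 0.5336 pp.
Hours worked: 0.35 × (-0.72) = -0.252 pp.
TFP growth = 6.63 − 5.1416 = 1.4884%.
TFP share of growth = 1.4884 / 6.63 × 100 = 22.449%.

22.4%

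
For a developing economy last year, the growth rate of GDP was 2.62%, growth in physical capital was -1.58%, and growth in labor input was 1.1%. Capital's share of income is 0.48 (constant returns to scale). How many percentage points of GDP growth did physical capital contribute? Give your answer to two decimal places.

-0.76 percentage points

Contribution = share × growth = 0.48 × (-1.58) = -0.7584 pp.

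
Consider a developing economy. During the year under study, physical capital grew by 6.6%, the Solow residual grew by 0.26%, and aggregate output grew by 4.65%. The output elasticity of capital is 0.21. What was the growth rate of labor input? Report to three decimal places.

Labor's share = 1 − 0.21 = 0.79.
gY = gA + 0.21×6.6 + 0.79×g.
0.79×g = 4.65 − 0.26 − 1.386 = 3.004.
g = 3.004 / 0.79 = 3.80253%.

3.803%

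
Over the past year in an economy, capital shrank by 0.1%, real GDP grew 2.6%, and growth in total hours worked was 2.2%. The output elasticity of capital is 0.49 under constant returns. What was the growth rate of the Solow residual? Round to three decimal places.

Labor's share = 1 − 0.49 = 0.51.
Capital: 0.49 × (-0.1) = -0.049 pp.
Total hours worked: 0.51 × 2.2 = 1.122 pp.
TFP growth = 2.6 − 1.073 = 1.527%.

1.527%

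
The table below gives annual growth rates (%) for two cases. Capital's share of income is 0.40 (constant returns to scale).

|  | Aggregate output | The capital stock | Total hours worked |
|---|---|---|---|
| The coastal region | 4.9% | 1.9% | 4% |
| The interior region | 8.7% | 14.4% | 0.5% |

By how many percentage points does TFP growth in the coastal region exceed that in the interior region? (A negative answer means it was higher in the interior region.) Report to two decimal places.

-0.90 percentage points

Labor's share = 1 − 0.4 = 0.6.
The coastal region: TFP = 4.9 − 0.76 − 2.4 = 1.74%.
The interior region: TFP = 8.7 − 5.76 − 0.3 = 2.64%.
Difference = 1.74 − (2.64) = -0.9 pp.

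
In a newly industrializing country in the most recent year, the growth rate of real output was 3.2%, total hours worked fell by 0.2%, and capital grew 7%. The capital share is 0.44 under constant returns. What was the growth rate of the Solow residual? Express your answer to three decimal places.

Labor's share = 1 − 0.44 = 0.56.
Capital: 0.44 × 7 = 3.08 pp.
Total hours worked: 0.56 × (-0.2) = -0.112 pp.
TFP growth = 3.2 − 2.968 = 0.232%.

0.232%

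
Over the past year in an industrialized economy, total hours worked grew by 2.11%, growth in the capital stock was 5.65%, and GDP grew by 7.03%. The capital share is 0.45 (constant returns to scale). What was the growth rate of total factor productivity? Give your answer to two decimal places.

3.33%

Labor's share = 1 − 0.45 = 0.55.
The capital stock: 0.45 × 5.65 = 2.5425 pp.
Total hours worked: 0.55 × 2.11 = 1.1605 pp.
TFP growth = 7.03 − 3.703 = 3.327%.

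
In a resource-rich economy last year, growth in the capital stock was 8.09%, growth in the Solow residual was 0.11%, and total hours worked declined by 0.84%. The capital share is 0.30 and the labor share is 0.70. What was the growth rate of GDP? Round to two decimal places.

GDP growth was 1.95%.

Labor's share = 1 − 0.3 = 0.7.
The capital stock: 0.3 × 8.09 = 2.427 pp.
Total hours worked: 0.7 × (-0.84) = -0.588 pp.
Output growth = 0.11 + 1.839 = 1.949%.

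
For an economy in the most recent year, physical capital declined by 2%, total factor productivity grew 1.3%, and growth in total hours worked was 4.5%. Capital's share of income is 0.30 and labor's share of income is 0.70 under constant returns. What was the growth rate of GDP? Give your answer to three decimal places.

3.850%

Labor's share = 1 − 0.3 = 0.7.
Physical capital: 0.3 × (-2) = -0.6 pp.
Total hours worked: 0.7 × 4.5 = 3.15 pp.
Output growth = 1.3 + 2.55 = 3.85%.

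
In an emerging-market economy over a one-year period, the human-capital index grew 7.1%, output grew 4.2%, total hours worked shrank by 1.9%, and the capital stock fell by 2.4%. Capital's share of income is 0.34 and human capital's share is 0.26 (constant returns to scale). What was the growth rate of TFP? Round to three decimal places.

3.930%

Labor's share = 1 − 0.34 − 0.26 = 0.4.
The capital stock: 0.34 × (-2.4) = -0.816 pp.
The human-capital index: 0.26 × 7.1 = 1.846 pp.
Total hours worked: 0.4 × (-1.9) = -0.76 pp.
TFP growth = 4.2 − 0.27 = 3.93%.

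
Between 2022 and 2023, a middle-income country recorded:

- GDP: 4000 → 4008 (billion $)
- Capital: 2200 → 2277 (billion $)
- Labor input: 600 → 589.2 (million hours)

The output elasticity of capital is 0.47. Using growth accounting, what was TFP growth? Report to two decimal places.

-0.49%

GDP growth = (4008 − 4000) / 4000 = 0.2%.
Capital growth = (2277 − 2200) / 2200 = 3.5%.
Labor input growth = (589.2 − 600) / 600 = -1.8%.
Labor's share = 1 − 0.47 = 0.53.
Capital: 0.47 × 3.5 = 1.645 pp.
Labor input: 0.53 × (-1.8) = -0.954 pp.
TFP growth = 0.2 − 0.691 = -0.491%.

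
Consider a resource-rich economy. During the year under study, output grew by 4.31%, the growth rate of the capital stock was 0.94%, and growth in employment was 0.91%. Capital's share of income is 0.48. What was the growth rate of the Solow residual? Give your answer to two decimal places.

The Solow residual growth was 3.39%.

Labor's share = 1 − 0.48 = 0.52.
The capital stock: 0.48 × 0.94 = 0.4512 pp.
Employment: 0.52 × 0.91 = 0.4732 pp.
TFP growth = 4.31 − 0.9244 = 3.3856%.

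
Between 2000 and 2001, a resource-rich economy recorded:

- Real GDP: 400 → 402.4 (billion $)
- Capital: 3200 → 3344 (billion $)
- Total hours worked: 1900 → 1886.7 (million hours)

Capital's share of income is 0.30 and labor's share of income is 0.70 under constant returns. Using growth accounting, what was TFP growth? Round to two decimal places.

Real GDP growth = (402.4 − 400) / 400 = 0.6%.
Capital growth = (3344 − 3200) / 3200 = 4.5%.
Total hours worked growth = (1886.7 − 1900) / 1900 = -0.7%.
Labor's share = 1 − 0.3 = 0.7.
Capital: 0.3 × 4.5 = 1.35 pp.
Total hours worked: 0.7 × (-0.7) = -0.49 pp.
TFP growth = 0.6 − 0.86 = -0.26%.

-0.26%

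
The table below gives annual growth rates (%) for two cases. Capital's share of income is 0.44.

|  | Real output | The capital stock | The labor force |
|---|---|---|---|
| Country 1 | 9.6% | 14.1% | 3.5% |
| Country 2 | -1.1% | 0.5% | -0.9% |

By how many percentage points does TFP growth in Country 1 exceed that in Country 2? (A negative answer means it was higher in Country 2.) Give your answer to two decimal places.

2.25 percentage points

Labor's share = 1 − 0.44 = 0.56.
Country 1: TFP = 9.6 − 6.204 − 1.96 = 1.436%.
Country 2: TFP = -1.1 − 0.22 + 0.504 = -0.816%.
Difference = 1.436 − (-0.816) = 2.252 pp.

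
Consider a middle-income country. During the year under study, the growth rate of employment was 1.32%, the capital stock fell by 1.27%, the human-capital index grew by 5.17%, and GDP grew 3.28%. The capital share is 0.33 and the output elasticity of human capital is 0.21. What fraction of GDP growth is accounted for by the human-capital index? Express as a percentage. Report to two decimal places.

The human-capital index accounted for 33.10% of growth.

The human-capital index contributed 0.21 × 5.17 = 1.0857 pp.
Share of growth = 1.0857 / 3.28 × 100 = 33.1006%.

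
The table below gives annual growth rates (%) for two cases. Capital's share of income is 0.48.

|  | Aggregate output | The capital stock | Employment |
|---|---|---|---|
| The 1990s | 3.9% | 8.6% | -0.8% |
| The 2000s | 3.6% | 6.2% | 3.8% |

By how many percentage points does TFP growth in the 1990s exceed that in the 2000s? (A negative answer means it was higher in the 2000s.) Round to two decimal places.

1.54 percentage points

Labor's share = 1 − 0.48 = 0.52.
The 1990s: TFP = 3.9 − 4.128 + 0.416 = 0.188%.
The 2000s: TFP = 3.6 − 2.976 − 1.976 = -1.352%.
Difference = 0.188 − (-1.352) = 1.54 pp.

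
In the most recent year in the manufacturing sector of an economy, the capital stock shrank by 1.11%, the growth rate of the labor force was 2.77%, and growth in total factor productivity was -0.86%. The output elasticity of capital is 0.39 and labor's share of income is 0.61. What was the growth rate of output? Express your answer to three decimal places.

Labor's share = 1 − 0.39 = 0.61.
The capital stock: 0.39 × (-1.11) = -0.4329 pp.
The labor force: 0.61 × 2.77 = 1.6897 pp.
Output growth = -0.86 + 1.2568 = 0.3968%.

0.397%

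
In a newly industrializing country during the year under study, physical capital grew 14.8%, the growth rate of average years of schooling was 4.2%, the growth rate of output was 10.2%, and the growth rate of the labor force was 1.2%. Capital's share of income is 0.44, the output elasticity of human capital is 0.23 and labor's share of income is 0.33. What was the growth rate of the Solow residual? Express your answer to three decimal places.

2.326%

Labor's share = 1 − 0.44 − 0.23 = 0.33.
Physical capital: 0.44 × 14.8 = 6.512 pp.
Average years of schooling: 0.23 × 4.2 = 0.966 pp.
The labor force: 0.33 × 1.2 = 0.396 pp.
TFP growth = 10.2 − 7.874 = 2.326%.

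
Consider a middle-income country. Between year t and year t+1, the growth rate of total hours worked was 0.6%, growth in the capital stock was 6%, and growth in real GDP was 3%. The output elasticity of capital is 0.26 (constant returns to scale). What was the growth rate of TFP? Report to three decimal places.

0.996%

Labor's share = 1 − 0.26 = 0.74.
The capital stock: 0.26 × 6 = 1.56 pp.
Total hours worked: 0.74 × 0.6 = 0.444 pp.
TFP growth = 3 − 2.004 = 0.996%.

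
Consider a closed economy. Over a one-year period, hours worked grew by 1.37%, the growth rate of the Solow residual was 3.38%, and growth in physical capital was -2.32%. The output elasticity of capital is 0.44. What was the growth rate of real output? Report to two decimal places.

Labor's share = 1 − 0.44 = 0.56.
Physical capital: 0.44 × (-2.32) = -1.0208 pp.
Hours worked: 0.56 × 1.37 = 0.7672 pp.
Output growth = 3.38 + (-0.2536) = 3.1264%.

Real output grew 3.13%.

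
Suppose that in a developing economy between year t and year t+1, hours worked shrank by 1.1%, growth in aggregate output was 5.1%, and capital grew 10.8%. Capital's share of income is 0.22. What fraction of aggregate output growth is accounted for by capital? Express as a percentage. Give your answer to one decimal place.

Capital contributed 0.22 × 10.8 = 2.376 pp.
Share of growth = 2.376 / 5.1 × 100 = 46.588%.

Capital accounted for 46.6% of growth.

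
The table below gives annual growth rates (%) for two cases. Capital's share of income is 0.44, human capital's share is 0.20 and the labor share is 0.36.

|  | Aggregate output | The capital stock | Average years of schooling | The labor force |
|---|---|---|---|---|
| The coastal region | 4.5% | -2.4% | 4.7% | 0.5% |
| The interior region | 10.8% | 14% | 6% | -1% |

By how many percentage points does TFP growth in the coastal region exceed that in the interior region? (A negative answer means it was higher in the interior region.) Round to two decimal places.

Labor's share = 1 − 0.44 − 0.2 = 0.36.
The coastal region: TFP = 4.5 + 1.056 − 0.94 − 0.18 = 4.436%.
The interior region: TFP = 10.8 − 6.16 − 1.2 + 0.36 = 3.8%.
Difference = 4.436 − (3.8) = 0.636 pp.

0.64 percentage points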